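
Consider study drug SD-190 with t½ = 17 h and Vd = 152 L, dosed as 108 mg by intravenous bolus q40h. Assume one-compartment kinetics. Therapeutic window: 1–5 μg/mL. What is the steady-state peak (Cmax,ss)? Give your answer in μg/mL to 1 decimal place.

τ/t½ = 40/17 ≈ 2.3529, so fraction remaining f = (1/2)^(40/17) ≈ 0.1957.
At steady state, accumulation factor R = 1/(1 − e^(−kτ)) ≈ 1.2433.
Single-dose peak C₀ = D/Vd = 108/152 ≈ 0.711 μg/mL.
Steady-state peak Cmax,ss = C₀·R ≈ 0.711 × 1.2433 ≈ 0.884 μg/mL.
Peak 0.9 μg/mL vs MTC 5 μg/mL: below toxic threshold.

0.9 μg/mL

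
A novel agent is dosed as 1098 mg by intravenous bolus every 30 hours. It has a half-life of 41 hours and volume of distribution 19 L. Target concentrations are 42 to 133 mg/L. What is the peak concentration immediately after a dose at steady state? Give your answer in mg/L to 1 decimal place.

145.3 mg/L

Over one 30-h interval, 30/41 ≈ 0.73171 half-lives elapse, leaving f ≈ 0.6022 of each dose.
At steady state, accumulation factor R = 1/(1 − e^(−kτ)) ≈ 2.5138.
Each bolus raises the concentration by D/Vd = 1098/19 ≈ 57.789 mg/L.
Cmax,ss = C₀/(1 − f) ≈ 57.789/0.3978 ≈ 145.271 mg/L.
Peak 145.3 mg/L vs MTC 133 mg/L: exceeds toxic threshold.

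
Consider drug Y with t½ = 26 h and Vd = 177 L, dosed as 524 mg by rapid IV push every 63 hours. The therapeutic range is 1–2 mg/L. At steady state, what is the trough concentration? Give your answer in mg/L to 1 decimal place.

0.7 mg/L

τ/t½ = 63/26 ≈ 2.4231, so fraction remaining f = (1/2)^(63/26) ≈ 0.1865.
Single-dose peak C₀ = D/Vd = 524/177 ≈ 2.960 mg/L.
Steady-state trough Cmin,ss = C₀·f/(1−f) ≈ 2.960 × 0.1865/0.8135 ≈ 0.679 mg/L.
Trough 0.7 mg/L vs MEC 1 mg/L: subtherapeutic.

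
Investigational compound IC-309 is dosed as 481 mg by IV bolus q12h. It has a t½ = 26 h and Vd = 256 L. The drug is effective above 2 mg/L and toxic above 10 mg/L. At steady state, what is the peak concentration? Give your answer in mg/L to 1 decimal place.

Over one 12-h interval, 12/26 ≈ 0.46154 half-lives elapse, leaving f ≈ 0.7262 of each dose.
Accumulation ratio R = 1/(1 − f) ≈ 1/0.2738 ≈ 3.6523.
Each bolus raises the concentration by D/Vd = 481/256 ≈ 1.879 mg/L.
Steady-state peak Cmax,ss = C₀·R ≈ 1.879 × 3.6523 ≈ 6.863 mg/L.
Peak 6.9 mg/L vs MTC 10 mg/L: below toxic threshold.

6.9 mg/L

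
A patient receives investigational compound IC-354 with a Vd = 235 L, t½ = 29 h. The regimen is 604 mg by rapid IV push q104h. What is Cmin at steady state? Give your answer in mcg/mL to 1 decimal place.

0.2 mcg/mL

Over one 104-h interval, 104/29 ≈ 3.5862 half-lives elapse, leaving f ≈ 0.0833 of each dose.
At steady state, accumulation factor R = 1/(1 − e^(−kτ)) ≈ 1.0909.
Single-dose peak C₀ = D/Vd = 604/235 ≈ 2.570 mcg/mL.
Steady-state peak Cmax,ss = C₀·R ≈ 2.570 × 1.0909 ≈ 2.804 mcg/mL.
One interval later, Cmin,ss = Cmax,ss·e^(−kτ) ≈ 2.804 × 0.0833 ≈ 0.234 mcg/mL.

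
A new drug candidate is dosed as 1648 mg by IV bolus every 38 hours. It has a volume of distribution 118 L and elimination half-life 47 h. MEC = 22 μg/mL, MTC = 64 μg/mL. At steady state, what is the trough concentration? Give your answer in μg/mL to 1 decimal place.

18.6 μg/mL

k = ln2/t½ = ln2/47 ≈ 0.014748 h⁻¹; fraction remaining f = e^(−kτ) = e^(−0.014748×38) ≈ 0.5710.
At steady state, accumulation factor R = 1/(1 − e^(−kτ)) ≈ 2.3310.
Each bolus raises the concentration by D/Vd = 1648/118 ≈ 13.966 μg/mL.
Steady-state peak Cmax,ss = C₀·R ≈ 13.966 × 2.3310 ≈ 32.555 μg/mL.
One interval later, Cmin,ss = Cmax,ss·e^(−kτ) ≈ 32.555 × 0.5710 ≈ 18.589 μg/mL.
Trough 18.6 μg/mL vs MEC 22 μg/mL: subtherapeutic.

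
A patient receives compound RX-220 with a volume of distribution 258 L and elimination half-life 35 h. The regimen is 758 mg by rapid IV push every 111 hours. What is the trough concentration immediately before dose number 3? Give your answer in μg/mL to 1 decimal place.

f = (1/2)^(τ/t½) = (1/2)^(111/35) ≈ 0.1110.
C₀ = D/Vd = 758/258 ≈ 2.938 μg/mL.
Before the 3rd dose, 2 doses have been given. Superposition: Cmin = C₀·(f + f²).
≈ 2.938 × (0.1110 + 0.0123) ≈ 2.938 × 0.1233 ≈ 0.362 μg/mL.

0.4 μg/mL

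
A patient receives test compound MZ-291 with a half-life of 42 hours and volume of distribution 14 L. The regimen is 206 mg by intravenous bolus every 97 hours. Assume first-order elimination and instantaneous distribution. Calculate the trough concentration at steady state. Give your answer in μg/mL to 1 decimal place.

3.7 μg/mL

Over one 97-h interval, 97/42 ≈ 2.3095 half-lives elapse, leaving f ≈ 0.2017 of each dose.
Accumulation ratio R = 1/(1 − f) ≈ 1/0.7983 ≈ 1.2527.
Each bolus raises the concentration by D/Vd = 206/14 ≈ 14.714 μg/mL.
Steady-state peak Cmax,ss = C₀·R ≈ 14.714 × 1.2527 ≈ 18.432 μg/mL.
Steady-state trough Cmin,ss = Cmax,ss·f ≈ 18.432 × 0.2017 ≈ 3.718 μg/mL.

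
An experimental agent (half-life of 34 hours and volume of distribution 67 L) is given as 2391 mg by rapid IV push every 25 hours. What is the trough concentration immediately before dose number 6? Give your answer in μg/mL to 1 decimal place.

49.5 μg/mL

f = (1/2)^(τ/t½) = (1/2)^(25/34) ≈ 0.6007.
C₀ = D/Vd = 2391/67 ≈ 35.687 μg/mL.
Before the 6th dose, 5 doses have been given. Superposition: Cmin = C₀·(f + f² + … + f^5).
≈ 35.687 × (0.6007 + 0.3608 + 0.2168 + 0.1302 + 0.0782) ≈ 35.687 × 1.3867 ≈ 49.487 μg/mL.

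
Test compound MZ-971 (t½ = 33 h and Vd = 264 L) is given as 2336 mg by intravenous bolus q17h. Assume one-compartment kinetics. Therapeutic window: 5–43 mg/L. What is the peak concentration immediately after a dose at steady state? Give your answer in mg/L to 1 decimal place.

29.5 mg/L

τ/t½ = 17/33 ≈ 0.51515, so fraction remaining f = (1/2)^(17/33) ≈ 0.6997.
At steady state, accumulation factor R = 1/(1 − e^(−kτ)) ≈ 3.3300.
Single-dose peak C₀ = D/Vd = 2336/264 ≈ 8.848 mg/L.
Steady-state peak Cmax,ss = C₀·R ≈ 8.848 × 3.3300 ≈ 29.464 mg/L.
Peak 29.5 mg/L vs MTC 43 mg/L: below toxic threshold.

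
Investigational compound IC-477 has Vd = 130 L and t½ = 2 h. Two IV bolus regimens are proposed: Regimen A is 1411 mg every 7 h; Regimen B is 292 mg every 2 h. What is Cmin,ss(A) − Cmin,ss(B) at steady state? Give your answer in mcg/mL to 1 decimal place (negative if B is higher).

Regimen A: f = (1/2)^(7/2) ≈ 0.0884; Cmin,ss = (1411/130)·f/(1−f) ≈ 1.053 mcg/mL.
Regimen B: f = (1/2)^(2/2) ≈ 0.5000; Cmin,ss = (292/130)·f/(1−f) ≈ 2.246 mcg/mL.
Difference ≈ 1.053 − 2.246 ≈ -1.193 mcg/mL.

-1.2 mcg/mL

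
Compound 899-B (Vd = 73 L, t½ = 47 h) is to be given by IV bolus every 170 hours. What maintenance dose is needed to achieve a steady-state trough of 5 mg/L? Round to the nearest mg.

τ/t½ = 170/47 ≈ 3.617, so f = (1/2)^(170/47) ≈ 0.081502.
Cmin,ss = (D/Vd)·f/(1−f), so D = Cmin,ss·Vd·(1−f)/f.
D = 5 × 73 × (1−f)/f ≈ 5 × 73 × 11.26964 ≈ 4113.42 mg.

4113 mg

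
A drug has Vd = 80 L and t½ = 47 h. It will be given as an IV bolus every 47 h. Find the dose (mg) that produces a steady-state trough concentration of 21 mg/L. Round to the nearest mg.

τ/t½ = 47/47 ≈ 1, so f = (1/2)^(47/47) ≈ 0.500000.
Cmin,ss = (D/Vd)·f/(1−f), so D = Cmin,ss·Vd·(1−f)/f.
D = 21 × 80 × (1−f)/f ≈ 21 × 80 × 1.00000 ≈ 1680.00 mg.

1680 mg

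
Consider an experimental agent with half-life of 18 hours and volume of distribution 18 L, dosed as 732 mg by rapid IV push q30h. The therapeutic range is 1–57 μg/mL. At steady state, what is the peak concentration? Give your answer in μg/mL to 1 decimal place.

59.4 μg/mL

Over one 30-h interval, 30/18 ≈ 1.6667 half-lives elapse, leaving f ≈ 0.3150 of each dose.
Accumulation ratio R = 1/(1 − f) ≈ 1/0.6850 ≈ 1.4599.
Single-dose peak C₀ = D/Vd = 732/18 ≈ 40.667 μg/mL.
Steady-state peak Cmax,ss = C₀·R ≈ 40.667 × 1.4599 ≈ 59.370 μg/mL.
Peak 59.4 μg/mL vs MTC 57 μg/mL: exceeds toxic threshold.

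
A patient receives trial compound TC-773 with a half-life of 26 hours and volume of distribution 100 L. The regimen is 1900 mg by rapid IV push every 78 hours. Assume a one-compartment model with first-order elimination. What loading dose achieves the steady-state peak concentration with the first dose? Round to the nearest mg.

2171 mg

f = (1/2)^(78/26) ≈ 0.125000; accumulation ratio R = 1/(1−f) ≈ 1.14286.
Loading dose to hit Cmax,ss on first dose: D_load = D_maint·R ≈ 1900 × 1.14286 ≈ 2171.43 mg.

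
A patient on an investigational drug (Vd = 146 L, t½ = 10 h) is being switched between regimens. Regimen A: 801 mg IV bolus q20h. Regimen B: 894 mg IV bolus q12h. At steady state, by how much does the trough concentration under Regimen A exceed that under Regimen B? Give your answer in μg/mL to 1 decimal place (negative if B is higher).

Regimen A: f = (1/2)^(20/10) ≈ 0.2500; Cmin,ss = (801/146)·f/(1−f) ≈ 1.829 μg/mL.
Regimen B: f = (1/2)^(12/10) ≈ 0.4353; Cmin,ss = (894/146)·f/(1−f) ≈ 4.720 μg/mL.
Difference ≈ 1.829 − 4.720 ≈ -2.891 μg/mL.

-2.9 μg/mL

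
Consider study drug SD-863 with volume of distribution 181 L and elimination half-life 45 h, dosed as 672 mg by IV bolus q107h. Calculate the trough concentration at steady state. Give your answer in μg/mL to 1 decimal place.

0.9 μg/mL

k = ln2/t½ = ln2/45 ≈ 0.015403 h⁻¹; fraction remaining f = e^(−kτ) = e^(−0.015403×107) ≈ 0.1924.
Single-dose peak C₀ = D/Vd = 672/181 ≈ 3.713 μg/mL.
Steady-state trough Cmin,ss = C₀·f/(1−f) ≈ 3.713 × 0.1924/0.8076 ≈ 0.885 μg/mL.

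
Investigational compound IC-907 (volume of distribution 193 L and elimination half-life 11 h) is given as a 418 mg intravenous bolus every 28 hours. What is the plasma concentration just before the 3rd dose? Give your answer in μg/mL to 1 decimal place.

0.4 μg/mL

f = (1/2)^(τ/t½) = (1/2)^(28/11) ≈ 0.1713.
C₀ = D/Vd = 418/193 ≈ 2.166 μg/mL.
Before the 3rd dose, 2 doses have been given. Superposition: Cmin = C₀·(f + f²).
≈ 2.166 × (0.1713 + 0.0293) ≈ 2.166 × 0.2006 ≈ 0.434 μg/mL.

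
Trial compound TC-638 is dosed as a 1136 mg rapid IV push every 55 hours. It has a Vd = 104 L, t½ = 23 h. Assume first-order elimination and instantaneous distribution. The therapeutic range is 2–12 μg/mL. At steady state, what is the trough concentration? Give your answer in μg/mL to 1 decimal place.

Over one 55-h interval, 55/23 ≈ 2.3913 half-lives elapse, leaving f ≈ 0.1906 of each dose.
At steady state, accumulation factor R = 1/(1 − e^(−kτ)) ≈ 1.2355.
Each bolus raises the concentration by D/Vd = 1136/104 ≈ 10.923 μg/mL.
Steady-state peak Cmax,ss = C₀·R ≈ 10.923 × 1.2355 ≈ 13.495 μg/mL.
Steady-state trough Cmin,ss = Cmax,ss·f ≈ 13.495 × 0.1906 ≈ 2.572 μg/mL.
Trough 2.6 μg/mL vs MEC 2 μg/mL: adequate.

2.6 μg/mL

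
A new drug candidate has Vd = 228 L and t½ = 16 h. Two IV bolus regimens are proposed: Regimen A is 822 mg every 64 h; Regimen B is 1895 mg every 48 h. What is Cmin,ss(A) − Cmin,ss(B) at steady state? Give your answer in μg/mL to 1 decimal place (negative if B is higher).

-0.9 μg/mL

Regimen A: f = (1/2)^(64/16) ≈ 0.0625; Cmin,ss = (822/228)·f/(1−f) ≈ 0.240 μg/mL.
Regimen B: f = (1/2)^(48/16) ≈ 0.1250; Cmin,ss = (1895/228)·f/(1−f) ≈ 1.187 μg/mL.
Difference ≈ 0.240 − 1.187 ≈ -0.947 μg/mL.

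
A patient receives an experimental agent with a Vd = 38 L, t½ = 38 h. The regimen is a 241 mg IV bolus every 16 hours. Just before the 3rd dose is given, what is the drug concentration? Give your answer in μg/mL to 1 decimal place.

f = (1/2)^(τ/t½) = (1/2)^(16/38) ≈ 0.7469.
C₀ = D/Vd = 241/38 ≈ 6.342 μg/mL.
Before the 3rd dose, 2 doses have been given. Superposition: Cmin = C₀·(f + f²).
≈ 6.342 × (0.7469 + 0.5579) ≈ 6.342 × 1.3048 ≈ 8.275 μg/mL.

8.3 μg/mL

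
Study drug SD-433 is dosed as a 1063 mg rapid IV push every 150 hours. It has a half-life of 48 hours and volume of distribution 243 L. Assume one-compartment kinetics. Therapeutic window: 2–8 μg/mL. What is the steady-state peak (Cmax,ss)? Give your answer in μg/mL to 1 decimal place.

4.9 μg/mL

Over one 150-h interval, 150/48 ≈ 3.125 half-lives elapse, leaving f ≈ 0.1146 of each dose.
Accumulation ratio R = 1/(1 − f) ≈ 1/0.8854 ≈ 1.1294.
Single-dose peak C₀ = D/Vd = 1063/243 ≈ 4.374 μg/mL.
Steady-state peak Cmax,ss = C₀·R ≈ 4.374 × 1.1294 ≈ 4.940 μg/mL.
Peak 4.9 μg/mL vs MTC 8 μg/mL: below toxic threshold.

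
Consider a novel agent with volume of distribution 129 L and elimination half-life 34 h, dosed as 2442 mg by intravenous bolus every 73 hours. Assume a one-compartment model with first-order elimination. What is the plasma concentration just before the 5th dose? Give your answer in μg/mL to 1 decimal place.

f = (1/2)^(τ/t½) = (1/2)^(73/34) ≈ 0.2258.
C₀ = D/Vd = 2442/129 ≈ 18.930 μg/mL.
Before the 5th dose, 4 doses have been given. Superposition: Cmin = C₀·(f + f² + … + f^4).
≈ 18.930 × (0.2258 + 0.0510 + 0.0115 + 0.0026) ≈ 18.930 × 0.2909 ≈ 5.507 μg/mL.

5.5 μg/mL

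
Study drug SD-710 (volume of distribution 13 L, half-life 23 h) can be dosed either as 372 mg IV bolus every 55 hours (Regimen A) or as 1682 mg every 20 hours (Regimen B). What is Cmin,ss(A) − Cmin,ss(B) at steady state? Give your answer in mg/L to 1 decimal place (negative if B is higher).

-149.7 mg/L

Regimen A: f = (1/2)^(55/23) ≈ 0.1906; Cmin,ss = (372/13)·f/(1−f) ≈ 6.738 mg/L.
Regimen B: f = (1/2)^(20/23) ≈ 0.5473; Cmin,ss = (1682/13)·f/(1−f) ≈ 156.422 mg/L.
Difference ≈ 6.738 − 156.422 ≈ -149.684 mg/L.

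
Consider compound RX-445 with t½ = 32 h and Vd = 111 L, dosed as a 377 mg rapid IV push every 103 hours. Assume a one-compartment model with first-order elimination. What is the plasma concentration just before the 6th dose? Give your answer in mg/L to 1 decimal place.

f = (1/2)^(τ/t½) = (1/2)^(103/32) ≈ 0.1074.
C₀ = D/Vd = 377/111 ≈ 3.396 mg/L.
Before the 6th dose, 5 doses have been given. Superposition: Cmin = C₀·(f + f² + … + f^5).
≈ 3.396 × (0.1074 + 0.0115 + 0.0012 + 0.0001 + 0.0000) ≈ 3.396 × 0.1202 ≈ 0.408 mg/L.

0.4 mg/L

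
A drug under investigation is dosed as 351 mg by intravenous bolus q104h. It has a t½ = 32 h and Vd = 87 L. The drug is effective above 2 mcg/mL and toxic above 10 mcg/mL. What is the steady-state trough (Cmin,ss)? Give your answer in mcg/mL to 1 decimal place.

Over one 104-h interval, 104/32 ≈ 3.25 half-lives elapse, leaving f ≈ 0.1051 of each dose.
At steady state, accumulation factor R = 1/(1 − e^(−kτ)) ≈ 1.1174.
Single-dose peak C₀ = D/Vd = 351/87 ≈ 4.034 mcg/mL.
Cmax,ss = C₀/(1 − f) ≈ 4.034/0.8949 ≈ 4.508 mcg/mL.
One interval later, Cmin,ss = Cmax,ss·e^(−kτ) ≈ 4.508 × 0.1051 ≈ 0.474 mcg/mL.
Trough 0.5 mcg/mL vs MEC 2 mcg/mL: subtherapeutic.

0.5 mcg/mL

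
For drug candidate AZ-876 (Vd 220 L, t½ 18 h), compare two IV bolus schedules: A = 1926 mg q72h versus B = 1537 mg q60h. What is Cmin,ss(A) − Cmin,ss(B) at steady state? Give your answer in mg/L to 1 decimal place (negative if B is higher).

-0.2 mg/L

Regimen A: f = (1/2)^(72/18) ≈ 0.0625; Cmin,ss = (1926/220)·f/(1−f) ≈ 0.584 mg/L.
Regimen B: f = (1/2)^(60/18) ≈ 0.0992; Cmin,ss = (1537/220)·f/(1−f) ≈ 0.769 mg/L.
Difference ≈ 0.584 − 0.769 ≈ -0.185 mg/L.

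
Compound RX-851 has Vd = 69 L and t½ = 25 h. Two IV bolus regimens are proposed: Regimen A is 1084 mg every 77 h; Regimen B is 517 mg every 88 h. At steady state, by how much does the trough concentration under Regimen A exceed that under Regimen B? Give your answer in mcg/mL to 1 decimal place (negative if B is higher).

1.4 mcg/mL

Regimen A: f = (1/2)^(77/25) ≈ 0.1183; Cmin,ss = (1084/69)·f/(1−f) ≈ 2.108 mcg/mL.
Regimen B: f = (1/2)^(88/25) ≈ 0.0872; Cmin,ss = (517/69)·f/(1−f) ≈ 0.716 mcg/mL.
Difference ≈ 2.108 − 0.716 ≈ 1.392 mcg/mL.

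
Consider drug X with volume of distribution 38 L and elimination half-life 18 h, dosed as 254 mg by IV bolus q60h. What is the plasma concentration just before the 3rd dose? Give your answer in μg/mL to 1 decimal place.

f = (1/2)^(τ/t½) = (1/2)^(60/18) ≈ 0.0992.
C₀ = D/Vd = 254/38 ≈ 6.684 μg/mL.
Before the 3rd dose, 2 doses have been given. Superposition: Cmin = C₀·(f + f²).
≈ 6.684 × (0.0992 + 0.0098) ≈ 6.684 × 0.1090 ≈ 0.729 μg/mL.

0.7 μg/mL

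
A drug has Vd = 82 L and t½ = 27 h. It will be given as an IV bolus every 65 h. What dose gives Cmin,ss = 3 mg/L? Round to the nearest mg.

τ/t½ = 65/27 ≈ 2.4074, so f = (1/2)^(65/27) ≈ 0.188494.
Cmin,ss = (D/Vd)·f/(1−f), so D = Cmin,ss·Vd·(1−f)/f.
D = 3 × 82 × (1−f)/f ≈ 3 × 82 × 4.30521 ≈ 1059.08 mg.

1059 mg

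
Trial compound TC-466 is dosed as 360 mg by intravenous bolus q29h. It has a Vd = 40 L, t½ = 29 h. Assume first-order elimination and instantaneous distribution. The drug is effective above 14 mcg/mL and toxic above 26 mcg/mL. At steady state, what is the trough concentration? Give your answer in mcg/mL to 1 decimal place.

τ = 29 h = 1 half-life, so f = (1/2)^1 = 0.5.
Accumulation ratio R = 1/(1 − f) = 1/0.5 = 2/1.
Single-dose peak C₀ = D/Vd = 360/40 = 9 mcg/mL.
Steady-state peak Cmax,ss = C₀·R = 9 × 2/1 ≈ 18.000 mcg/mL.
Steady-state trough Cmin,ss = Cmax,ss·f ≈ 18.000 × 0.5 ≈ 9.000 mcg/mL.
Trough 9.0 mcg/mL vs MEC 14 mcg/mL: subtherapeutic.

9.0 mcg/mL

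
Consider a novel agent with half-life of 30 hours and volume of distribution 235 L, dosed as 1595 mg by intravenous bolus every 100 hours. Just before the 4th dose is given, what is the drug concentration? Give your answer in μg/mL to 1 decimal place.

f = (1/2)^(τ/t½) = (1/2)^(100/30) ≈ 0.0992.
C₀ = D/Vd = 1595/235 ≈ 6.787 μg/mL.
Before the 4th dose, 3 doses have been given. Superposition: Cmin = C₀·(f + f² + … + f^3).
≈ 6.787 × (0.0992 + 0.0098 + 0.0010) ≈ 6.787 × 0.1100 ≈ 0.747 μg/mL.

0.7 μg/mL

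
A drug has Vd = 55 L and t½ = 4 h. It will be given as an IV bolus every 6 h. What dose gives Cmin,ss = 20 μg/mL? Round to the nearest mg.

τ/t½ = 6/4 ≈ 1.5, so f = (1/2)^(6/4) ≈ 0.353553.
Cmin,ss = (D/Vd)·f/(1−f), so D = Cmin,ss·Vd·(1−f)/f.
D = 20 × 55 × (1−f)/f ≈ 20 × 55 × 1.82843 ≈ 2011.27 mg.

2011 mg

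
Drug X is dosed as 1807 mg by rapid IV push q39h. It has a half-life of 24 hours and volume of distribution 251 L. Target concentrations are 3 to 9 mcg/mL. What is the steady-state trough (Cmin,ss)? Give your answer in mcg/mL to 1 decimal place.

τ/t½ = 39/24 ≈ 1.625, so fraction remaining f = (1/2)^(39/24) ≈ 0.3242.
Accumulation ratio R = 1/(1 − f) ≈ 1/0.6758 ≈ 1.4797.
Each bolus raises the concentration by D/Vd = 1807/251 ≈ 7.199 mcg/mL.
Steady-state peak Cmax,ss = C₀·R ≈ 7.199 × 1.4797 ≈ 10.652 mcg/mL.
One interval later, Cmin,ss = Cmax,ss·e^(−kτ) ≈ 10.652 × 0.3242 ≈ 3.453 mcg/mL.
Trough 3.5 mcg/mL vs MEC 3 mcg/mL: adequate.

3.5 mcg/mL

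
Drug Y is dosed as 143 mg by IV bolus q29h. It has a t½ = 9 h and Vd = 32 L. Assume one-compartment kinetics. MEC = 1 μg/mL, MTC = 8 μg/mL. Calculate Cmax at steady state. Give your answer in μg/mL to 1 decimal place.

5.0 μg/mL

Over one 29-h interval, 29/9 ≈ 3.2222 half-lives elapse, leaving f ≈ 0.1072 of each dose.
Accumulation ratio R = 1/(1 − f) ≈ 1/0.8928 ≈ 1.1201.
Single-dose peak C₀ = D/Vd = 143/32 ≈ 4.469 μg/mL.
Steady-state peak Cmax,ss = C₀·R ≈ 4.469 × 1.1201 ≈ 5.006 μg/mL.
Peak 5.0 μg/mL vs MTC 8 μg/mL: below toxic threshold.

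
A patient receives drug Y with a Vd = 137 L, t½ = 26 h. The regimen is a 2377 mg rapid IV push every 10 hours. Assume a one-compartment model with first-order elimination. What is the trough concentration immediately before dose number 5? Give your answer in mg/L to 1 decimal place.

37.2 mg/L

f = (1/2)^(τ/t½) = (1/2)^(10/26) ≈ 0.7660.
C₀ = D/Vd = 2377/137 ≈ 17.350 mg/L.
Before the 5th dose, 4 doses have been given. Superposition: Cmin = C₀·(f + f² + … + f^4).
≈ 17.350 × (0.7660 + 0.5868 + 0.4495 + 0.3443) ≈ 17.350 × 2.1466 ≈ 37.244 mg/L.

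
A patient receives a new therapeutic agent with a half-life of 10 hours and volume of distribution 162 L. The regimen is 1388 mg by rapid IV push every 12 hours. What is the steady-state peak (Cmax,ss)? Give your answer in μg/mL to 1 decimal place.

k = ln2/t½ = ln2/10 ≈ 0.069315 h⁻¹; fraction remaining f = e^(−kτ) = e^(−0.069315×12) ≈ 0.4353.
At steady state, accumulation factor R = 1/(1 − e^(−kτ)) ≈ 1.7709.
Single-dose peak C₀ = D/Vd = 1388/162 ≈ 8.568 μg/mL.
Steady-state peak Cmax,ss = C₀·R ≈ 8.568 × 1.7709 ≈ 15.173 μg/mL.

15.2 μg/mL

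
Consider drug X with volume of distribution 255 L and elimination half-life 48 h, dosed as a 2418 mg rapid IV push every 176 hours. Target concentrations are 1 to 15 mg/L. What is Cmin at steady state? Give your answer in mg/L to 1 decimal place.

0.8 mg/L

k = ln2/t½ = ln2/48 ≈ 0.014441 h⁻¹; fraction remaining f = e^(−kτ) = e^(−0.014441×176) ≈ 0.0787.
Single-dose peak C₀ = D/Vd = 2418/255 ≈ 9.482 mg/L.
Steady-state trough Cmin,ss = C₀·f/(1−f) ≈ 9.482 × 0.0787/0.9213 ≈ 0.810 mg/L.
Trough 0.8 mg/L vs MEC 1 mg/L: subtherapeutic.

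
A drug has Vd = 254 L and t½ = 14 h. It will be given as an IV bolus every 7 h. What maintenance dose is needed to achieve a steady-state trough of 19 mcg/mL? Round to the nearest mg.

τ/t½ = 7/14 ≈ 0.5, so f = (1/2)^(7/14) ≈ 0.707107.
Cmin,ss = (D/Vd)·f/(1−f), so D = Cmin,ss·Vd·(1−f)/f.
D = 19 × 254 × (1−f)/f ≈ 19 × 254 × 0.41421 ≈ 1998.98 mg.

1999 mg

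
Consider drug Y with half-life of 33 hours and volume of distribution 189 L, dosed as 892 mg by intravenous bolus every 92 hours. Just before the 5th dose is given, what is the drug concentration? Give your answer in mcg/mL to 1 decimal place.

0.8 mcg/mL

f = (1/2)^(τ/t½) = (1/2)^(92/33) ≈ 0.1448.
C₀ = D/Vd = 892/189 ≈ 4.720 mcg/mL.
Before the 5th dose, 4 doses have been given. Superposition: Cmin = C₀·(f + f² + … + f^4).
≈ 4.720 × (0.1448 + 0.0210 + 0.0030 + 0.0004) ≈ 4.720 × 0.1692 ≈ 0.799 mcg/mL.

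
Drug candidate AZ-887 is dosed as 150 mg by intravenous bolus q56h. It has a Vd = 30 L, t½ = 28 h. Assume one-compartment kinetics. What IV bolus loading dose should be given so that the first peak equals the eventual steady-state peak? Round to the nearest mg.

f = (1/2)^(56/28) ≈ 0.250000; accumulation ratio R = 1/(1−f) ≈ 1.33333.
Loading dose to hit Cmax,ss on first dose: D_load = D_maint·R ≈ 150 × 1.33333 ≈ 200.00 mg.

200 mg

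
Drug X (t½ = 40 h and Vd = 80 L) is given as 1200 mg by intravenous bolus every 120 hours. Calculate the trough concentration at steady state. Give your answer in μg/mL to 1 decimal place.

2.1 μg/mL

τ = 120 h = 3 half-lives, so f = (1/2)^3 = 0.125.
Accumulation ratio R = 1/(1 − f) = 1/0.875 = 8/7.
Single-dose peak C₀ = D/Vd = 1200/80 = 15 μg/mL.
Steady-state peak Cmax,ss = C₀·R = 15 × 8/7 ≈ 17.143 μg/mL.
Steady-state trough Cmin,ss = Cmax,ss·f ≈ 17.143 × 0.125 ≈ 2.143 μg/mL.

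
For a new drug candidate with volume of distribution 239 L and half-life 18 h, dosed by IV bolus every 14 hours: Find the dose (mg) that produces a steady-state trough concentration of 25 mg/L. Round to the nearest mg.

4269 mg

τ/t½ = 14/18 ≈ 0.77778, so f = (1/2)^(14/18) ≈ 0.583265.
Cmin,ss = (D/Vd)·f/(1−f), so D = Cmin,ss·Vd·(1−f)/f.
D = 25 × 239 × (1−f)/f ≈ 25 × 239 × 0.71449 ≈ 4269.08 mg.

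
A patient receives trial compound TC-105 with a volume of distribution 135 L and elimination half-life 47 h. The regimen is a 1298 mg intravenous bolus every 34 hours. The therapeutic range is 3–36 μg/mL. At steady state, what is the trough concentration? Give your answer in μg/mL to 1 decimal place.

14.8 μg/mL

k = ln2/t½ = ln2/47 ≈ 0.014748 h⁻¹; fraction remaining f = e^(−kτ) = e^(−0.014748×34) ≈ 0.6057.
At steady state, accumulation factor R = 1/(1 − e^(−kτ)) ≈ 2.5361.
Each bolus raises the concentration by D/Vd = 1298/135 ≈ 9.615 μg/mL.
Steady-state peak Cmax,ss = C₀·R ≈ 9.615 × 2.5361 ≈ 24.385 μg/mL.
One interval later, Cmin,ss = Cmax,ss·e^(−kτ) ≈ 24.385 × 0.6057 ≈ 14.770 μg/mL.
Trough 14.8 μg/mL vs MEC 3 μg/mL: adequate.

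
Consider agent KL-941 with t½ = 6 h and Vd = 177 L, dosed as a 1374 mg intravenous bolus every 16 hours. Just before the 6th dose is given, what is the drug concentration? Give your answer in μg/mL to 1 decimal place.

f = (1/2)^(τ/t½) = (1/2)^(16/6) ≈ 0.1575.
C₀ = D/Vd = 1374/177 ≈ 7.763 μg/mL.
Before the 6th dose, 5 doses have been given. Superposition: Cmin = C₀·(f + f² + … + f^5).
≈ 7.763 × (0.1575 + 0.0248 + 0.0039 + 0.0006 + 0.0001) ≈ 7.763 × 0.1869 ≈ 1.451 μg/mL.

1.5 μg/mL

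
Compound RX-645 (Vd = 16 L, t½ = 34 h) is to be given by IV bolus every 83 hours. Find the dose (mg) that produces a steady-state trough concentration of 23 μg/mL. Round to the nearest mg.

τ/t½ = 83/34 ≈ 2.4412, so f = (1/2)^(83/34) ≈ 0.184133.
Cmin,ss = (D/Vd)·f/(1−f), so D = Cmin,ss·Vd·(1−f)/f.
D = 23 × 16 × (1−f)/f ≈ 23 × 16 × 4.43086 ≈ 1630.56 mg.

1631 mg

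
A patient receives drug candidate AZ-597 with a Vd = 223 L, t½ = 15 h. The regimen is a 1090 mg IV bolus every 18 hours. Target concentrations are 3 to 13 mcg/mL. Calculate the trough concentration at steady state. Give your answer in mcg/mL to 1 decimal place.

k = ln2/t½ = ln2/15 ≈ 0.046210 h⁻¹; fraction remaining f = e^(−kτ) = e^(−0.046210×18) ≈ 0.4353.
Single-dose peak C₀ = D/Vd = 1090/223 ≈ 4.888 mcg/mL.
Steady-state trough Cmin,ss = C₀·f/(1−f) ≈ 4.888 × 0.4353/0.5647 ≈ 3.768 mcg/mL.
Trough 3.8 mcg/mL vs MEC 3 mcg/mL: adequate.

3.8 mcg/mL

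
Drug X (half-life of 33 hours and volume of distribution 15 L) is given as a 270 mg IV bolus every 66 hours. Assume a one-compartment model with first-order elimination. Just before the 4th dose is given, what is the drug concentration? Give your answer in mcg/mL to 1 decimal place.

f = (1/2)^(τ/t½) = (1/2)^(66/33) ≈ 0.2500.
C₀ = D/Vd = 270/15 ≈ 18.000 mcg/mL.
Before the 4th dose, 3 doses have been given. Superposition: Cmin = C₀·(f + f² + … + f^3).
≈ 18.000 × (0.2500 + 0.0625 + 0.0156) ≈ 18.000 × 0.3281 ≈ 5.906 mcg/mL.

5.9 mcg/mL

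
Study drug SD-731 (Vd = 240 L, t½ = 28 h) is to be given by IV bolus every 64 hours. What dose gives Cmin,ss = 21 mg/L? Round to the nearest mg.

τ/t½ = 64/28 ≈ 2.2857, so f = (1/2)^(64/28) ≈ 0.205084.
Cmin,ss = (D/Vd)·f/(1−f), so D = Cmin,ss·Vd·(1−f)/f.
D = 21 × 240 × (1−f)/f ≈ 21 × 240 × 3.87605 ≈ 19535.29 mg.

19535 mg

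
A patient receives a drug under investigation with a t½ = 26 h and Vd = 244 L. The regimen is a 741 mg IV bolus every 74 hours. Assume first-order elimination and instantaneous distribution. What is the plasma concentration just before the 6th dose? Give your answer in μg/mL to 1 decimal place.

0.5 μg/mL

f = (1/2)^(τ/t½) = (1/2)^(74/26) ≈ 0.1391.
C₀ = D/Vd = 741/244 ≈ 3.037 μg/mL.
Before the 6th dose, 5 doses have been given. Superposition: Cmin = C₀·(f + f² + … + f^5).
≈ 3.037 × (0.1391 + 0.0193 + 0.0027 + 0.0004 + 0.0001) ≈ 3.037 × 0.1616 ≈ 0.491 μg/mL.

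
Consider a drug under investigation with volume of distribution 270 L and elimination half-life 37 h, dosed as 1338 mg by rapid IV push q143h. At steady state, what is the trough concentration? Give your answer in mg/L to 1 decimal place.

k = ln2/t½ = ln2/37 ≈ 0.018734 h⁻¹; fraction remaining f = e^(−kτ) = e^(−0.018734×143) ≈ 0.0686.
At steady state, accumulation factor R = 1/(1 − e^(−kτ)) ≈ 1.0737.
Each bolus raises the concentration by D/Vd = 1338/270 ≈ 4.956 mg/L.
Cmax,ss = C₀/(1 − f) ≈ 4.956/0.9314 ≈ 5.321 mg/L.
One interval later, Cmin,ss = Cmax,ss·e^(−kτ) ≈ 5.321 × 0.0686 ≈ 0.365 mg/L.

0.4 mg/L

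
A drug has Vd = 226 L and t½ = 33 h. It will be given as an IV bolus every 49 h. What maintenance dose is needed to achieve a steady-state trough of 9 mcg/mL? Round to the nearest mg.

3659 mg

τ/t½ = 49/33 ≈ 1.4848, so f = (1/2)^(49/33) ≈ 0.357286.
Cmin,ss = (D/Vd)·f/(1−f), so D = Cmin,ss·Vd·(1−f)/f.
D = 9 × 226 × (1−f)/f ≈ 9 × 226 × 1.79888 ≈ 3658.92 mg.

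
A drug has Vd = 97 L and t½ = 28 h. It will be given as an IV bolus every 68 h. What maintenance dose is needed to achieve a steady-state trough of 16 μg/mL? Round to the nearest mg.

τ/t½ = 68/28 ≈ 2.4286, so f = (1/2)^(68/28) ≈ 0.185749.
Cmin,ss = (D/Vd)·f/(1−f), so D = Cmin,ss·Vd·(1−f)/f.
D = 16 × 97 × (1−f)/f ≈ 16 × 97 × 4.38361 ≈ 6803.36 mg.

6803 mg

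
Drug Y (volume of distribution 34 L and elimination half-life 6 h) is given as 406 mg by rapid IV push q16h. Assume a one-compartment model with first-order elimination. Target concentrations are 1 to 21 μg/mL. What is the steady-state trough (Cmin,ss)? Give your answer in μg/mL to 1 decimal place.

2.2 μg/mL

τ/t½ = 16/6 ≈ 2.6667, so fraction remaining f = (1/2)^(16/6) ≈ 0.1575.
At steady state, accumulation factor R = 1/(1 − e^(−kτ)) ≈ 1.1869.
Each bolus raises the concentration by D/Vd = 406/34 ≈ 11.941 μg/mL.
Cmax,ss = C₀/(1 − f) ≈ 11.941/0.8425 ≈ 14.173 μg/mL.
One interval later, Cmin,ss = Cmax,ss·e^(−kτ) ≈ 14.173 × 0.1575 ≈ 2.232 μg/mL.
Trough 2.2 μg/mL vs MEC 1 μg/mL: adequate.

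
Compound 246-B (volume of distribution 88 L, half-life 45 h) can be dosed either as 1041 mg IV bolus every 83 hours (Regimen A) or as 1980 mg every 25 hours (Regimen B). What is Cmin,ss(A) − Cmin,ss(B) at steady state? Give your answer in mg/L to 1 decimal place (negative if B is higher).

Regimen A: f = (1/2)^(83/45) ≈ 0.2785; Cmin,ss = (1041/88)·f/(1−f) ≈ 4.566 mg/L.
Regimen B: f = (1/2)^(25/45) ≈ 0.6804; Cmin,ss = (1980/88)·f/(1−f) ≈ 47.901 mg/L.
Difference ≈ 4.566 − 47.901 ≈ -43.335 mg/L.

-43.3 mg/L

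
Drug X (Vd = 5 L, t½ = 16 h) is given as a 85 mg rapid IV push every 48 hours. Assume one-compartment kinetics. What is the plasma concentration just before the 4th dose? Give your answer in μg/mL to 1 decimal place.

2.4 μg/mL

f = (1/2)^(τ/t½) = (1/2)^(48/16) ≈ 0.1250.
C₀ = D/Vd = 85/5 ≈ 17.000 μg/mL.
Before the 4th dose, 3 doses have been given. Superposition: Cmin = C₀·(f + f² + … + f^3).
≈ 17.000 × (0.1250 + 0.0156 + 0.0020) ≈ 17.000 × 0.1426 ≈ 2.424 μg/mL.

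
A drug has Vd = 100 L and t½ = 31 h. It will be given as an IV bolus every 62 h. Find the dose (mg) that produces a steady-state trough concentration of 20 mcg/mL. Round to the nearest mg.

6000 mg

τ/t½ = 62/31 ≈ 2, so f = (1/2)^(62/31) ≈ 0.250000.
Cmin,ss = (D/Vd)·f/(1−f), so D = Cmin,ss·Vd·(1−f)/f.
D = 20 × 100 × (1−f)/f ≈ 20 × 100 × 3.00000 ≈ 6000.00 mg.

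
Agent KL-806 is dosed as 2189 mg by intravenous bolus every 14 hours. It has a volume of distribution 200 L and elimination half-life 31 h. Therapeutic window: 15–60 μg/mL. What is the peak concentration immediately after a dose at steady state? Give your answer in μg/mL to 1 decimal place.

40.7 μg/mL

k = ln2/t½ = ln2/31 ≈ 0.022360 h⁻¹; fraction remaining f = e^(−kτ) = e^(−0.022360×14) ≈ 0.7312.
At steady state, accumulation factor R = 1/(1 − e^(−kτ)) ≈ 3.7202.
Each bolus raises the concentration by D/Vd = 2189/200 ≈ 10.945 μg/mL.
Cmax,ss = C₀/(1 − f) ≈ 10.945/0.2688 ≈ 40.718 μg/mL.
Peak 40.7 μg/mL vs MTC 60 μg/mL: below toxic threshold.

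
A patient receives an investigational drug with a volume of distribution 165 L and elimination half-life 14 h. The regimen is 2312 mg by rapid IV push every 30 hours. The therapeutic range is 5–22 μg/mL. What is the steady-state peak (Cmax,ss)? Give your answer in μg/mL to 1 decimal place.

τ/t½ = 30/14 ≈ 2.1429, so fraction remaining f = (1/2)^(30/14) ≈ 0.2264.
Accumulation ratio R = 1/(1 − f) ≈ 1/0.7736 ≈ 1.2927.
Single-dose peak C₀ = D/Vd = 2312/165 ≈ 14.012 μg/mL.
Steady-state peak Cmax,ss = C₀·R ≈ 14.012 × 1.2927 ≈ 18.113 μg/mL.
Peak 18.1 μg/mL vs MTC 22 μg/mL: below toxic threshold.

18.1 μg/mL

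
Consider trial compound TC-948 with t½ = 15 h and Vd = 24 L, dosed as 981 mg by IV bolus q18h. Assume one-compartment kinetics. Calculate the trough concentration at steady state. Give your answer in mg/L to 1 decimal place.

τ/t½ = 18/15 ≈ 1.2, so fraction remaining f = (1/2)^(18/15) ≈ 0.4353.
Accumulation ratio R = 1/(1 − f) ≈ 1/0.5647 ≈ 1.7709.
Each bolus raises the concentration by D/Vd = 981/24 ≈ 40.875 mg/L.
Steady-state peak Cmax,ss = C₀·R ≈ 40.875 × 1.7709 ≈ 72.386 mg/L.
Steady-state trough Cmin,ss = Cmax,ss·f ≈ 72.386 × 0.4353 ≈ 31.510 mg/L.

31.5 mg/L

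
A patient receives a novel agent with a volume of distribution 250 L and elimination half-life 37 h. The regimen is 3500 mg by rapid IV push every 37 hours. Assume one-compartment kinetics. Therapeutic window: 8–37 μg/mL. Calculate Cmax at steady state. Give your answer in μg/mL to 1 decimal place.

28.0 μg/mL

τ = 37 h = 1 half-life, so f = (1/2)^1 = 0.5.
At steady state, R = 1/(1 − 0.5) = 2/1.
Single-dose peak C₀ = D/Vd = 3500/250 = 14 μg/mL.
Steady-state peak Cmax,ss = C₀·R = 14 × 2/1 ≈ 28.000 μg/mL.
Peak 28.0 μg/mL vs MTC 37 μg/mL: below toxic threshold.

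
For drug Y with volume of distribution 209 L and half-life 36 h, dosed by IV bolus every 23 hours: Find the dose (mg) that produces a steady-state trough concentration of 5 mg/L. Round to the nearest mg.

τ/t½ = 23/36 ≈ 0.63889, so f = (1/2)^(23/36) ≈ 0.642207.
Cmin,ss = (D/Vd)·f/(1−f), so D = Cmin,ss·Vd·(1−f)/f.
D = 5 × 209 × (1−f)/f ≈ 5 × 209 × 0.55713 ≈ 582.20 mg.

582 mg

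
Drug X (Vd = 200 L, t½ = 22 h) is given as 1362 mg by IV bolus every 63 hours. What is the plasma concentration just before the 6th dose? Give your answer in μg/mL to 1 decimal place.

f = (1/2)^(τ/t½) = (1/2)^(63/22) ≈ 0.1374.
C₀ = D/Vd = 1362/200 ≈ 6.810 μg/mL.
Before the 6th dose, 5 doses have been given. Superposition: Cmin = C₀·(f + f² + … + f^5).
≈ 6.810 × (0.1374 + 0.0189 + 0.0026 + 0.0004 + 0.0000) ≈ 6.810 × 0.1593 ≈ 1.085 μg/mL.

1.1 μg/mL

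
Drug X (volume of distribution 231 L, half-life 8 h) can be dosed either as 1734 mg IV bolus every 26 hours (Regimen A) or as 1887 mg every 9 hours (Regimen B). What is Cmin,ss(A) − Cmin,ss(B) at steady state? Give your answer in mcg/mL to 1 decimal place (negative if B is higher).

-6.0 mcg/mL

Regimen A: f = (1/2)^(26/8) ≈ 0.1051; Cmin,ss = (1734/231)·f/(1−f) ≈ 0.882 mcg/mL.
Regimen B: f = (1/2)^(9/8) ≈ 0.4585; Cmin,ss = (1887/231)·f/(1−f) ≈ 6.917 mcg/mL.
Difference ≈ 0.882 − 6.917 ≈ -6.035 mcg/mL.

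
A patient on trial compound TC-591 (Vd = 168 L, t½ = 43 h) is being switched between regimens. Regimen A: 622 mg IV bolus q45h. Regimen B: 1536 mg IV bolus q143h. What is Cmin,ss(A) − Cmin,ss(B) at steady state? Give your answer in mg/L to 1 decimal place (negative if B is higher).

2.5 mg/L

Regimen A: f = (1/2)^(45/43) ≈ 0.4841; Cmin,ss = (622/168)·f/(1−f) ≈ 3.474 mg/L.
Regimen B: f = (1/2)^(143/43) ≈ 0.0997; Cmin,ss = (1536/168)·f/(1−f) ≈ 1.012 mg/L.
Difference ≈ 3.474 − 1.012 ≈ 2.462 mg/L.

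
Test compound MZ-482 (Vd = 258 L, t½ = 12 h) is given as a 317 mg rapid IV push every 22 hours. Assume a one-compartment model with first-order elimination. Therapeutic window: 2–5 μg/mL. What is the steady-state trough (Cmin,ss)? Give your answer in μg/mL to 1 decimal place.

Over one 22-h interval, 22/12 ≈ 1.8333 half-lives elapse, leaving f ≈ 0.2806 of each dose.
At steady state, accumulation factor R = 1/(1 − e^(−kτ)) ≈ 1.3900.
Each bolus raises the concentration by D/Vd = 317/258 ≈ 1.229 μg/mL.
Steady-state peak Cmax,ss = C₀·R ≈ 1.229 × 1.3900 ≈ 1.708 μg/mL.
Steady-state trough Cmin,ss = Cmax,ss·f ≈ 1.708 × 0.2806 ≈ 0.479 μg/mL.
Trough 0.5 μg/mL vs MEC 2 μg/mL: subtherapeutic.

0.5 μg/mL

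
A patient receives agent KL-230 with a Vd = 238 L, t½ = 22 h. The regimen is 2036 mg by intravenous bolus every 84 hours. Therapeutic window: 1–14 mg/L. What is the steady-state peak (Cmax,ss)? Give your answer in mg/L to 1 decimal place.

9.2 mg/L

k = ln2/t½ = ln2/22 ≈ 0.031507 h⁻¹; fraction remaining f = e^(−kτ) = e^(−0.031507×84) ≈ 0.0709.
At steady state, accumulation factor R = 1/(1 − e^(−kτ)) ≈ 1.0763.
Single-dose peak C₀ = D/Vd = 2036/238 ≈ 8.555 mg/L.
Cmax,ss = C₀/(1 − f) ≈ 8.555/0.9291 ≈ 9.208 mg/L.
Peak 9.2 mg/L vs MTC 14 mg/L: below toxic threshold.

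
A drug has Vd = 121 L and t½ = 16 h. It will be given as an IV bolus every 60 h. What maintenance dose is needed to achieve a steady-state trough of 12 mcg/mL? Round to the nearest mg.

τ/t½ = 60/16 ≈ 3.75, so f = (1/2)^(60/16) ≈ 0.074325.
Cmin,ss = (D/Vd)·f/(1−f), so D = Cmin,ss·Vd·(1−f)/f.
D = 12 × 121 × (1−f)/f ≈ 12 × 121 × 12.45442 ≈ 18083.82 mg.

18084 mg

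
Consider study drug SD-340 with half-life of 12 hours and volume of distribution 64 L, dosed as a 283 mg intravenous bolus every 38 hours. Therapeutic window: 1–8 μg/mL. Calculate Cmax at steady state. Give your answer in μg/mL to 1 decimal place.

5.0 μg/mL

Over one 38-h interval, 38/12 ≈ 3.1667 half-lives elapse, leaving f ≈ 0.1114 of each dose.
Accumulation ratio R = 1/(1 − f) ≈ 1/0.8886 ≈ 1.1254.
Single-dose peak C₀ = D/Vd = 283/64 ≈ 4.422 μg/mL.
Steady-state peak Cmax,ss = C₀·R ≈ 4.422 × 1.1254 ≈ 4.977 μg/mL.
Peak 5.0 μg/mL vs MTC 8 μg/mL: below toxic threshold.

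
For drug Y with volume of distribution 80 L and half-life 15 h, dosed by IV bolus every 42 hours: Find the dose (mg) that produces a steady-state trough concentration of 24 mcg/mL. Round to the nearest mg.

τ/t½ = 42/15 ≈ 2.8, so f = (1/2)^(42/15) ≈ 0.143587.
Cmin,ss = (D/Vd)·f/(1−f), so D = Cmin,ss·Vd·(1−f)/f.
D = 24 × 80 × (1−f)/f ≈ 24 × 80 × 5.96442 ≈ 11451.69 mg.

11452 mg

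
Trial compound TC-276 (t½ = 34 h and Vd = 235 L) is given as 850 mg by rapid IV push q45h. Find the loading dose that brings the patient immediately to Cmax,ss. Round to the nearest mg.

f = (1/2)^(45/34) ≈ 0.399556; accumulation ratio R = 1/(1−f) ≈ 1.66543.
Loading dose to hit Cmax,ss on first dose: D_load = D_maint·R ≈ 850 × 1.66543 ≈ 1415.62 mg.

1416 mg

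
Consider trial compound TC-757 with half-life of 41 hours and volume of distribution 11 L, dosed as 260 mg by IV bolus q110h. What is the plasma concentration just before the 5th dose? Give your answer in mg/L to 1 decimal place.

f = (1/2)^(τ/t½) = (1/2)^(110/41) ≈ 0.1557.
C₀ = D/Vd = 260/11 ≈ 23.636 mg/L.
Before the 5th dose, 4 doses have been given. Superposition: Cmin = C₀·(f + f² + … + f^4).
≈ 23.636 × (0.1557 + 0.0242 + 0.0038 + 0.0006) ≈ 23.636 × 0.1843 ≈ 4.356 mg/L.

4.4 mg/L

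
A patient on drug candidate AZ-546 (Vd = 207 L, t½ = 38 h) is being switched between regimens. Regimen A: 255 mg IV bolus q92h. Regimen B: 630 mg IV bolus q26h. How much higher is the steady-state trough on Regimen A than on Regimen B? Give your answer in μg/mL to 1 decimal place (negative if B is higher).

-4.7 μg/mL

Regimen A: f = (1/2)^(92/38) ≈ 0.1867; Cmin,ss = (255/207)·f/(1−f) ≈ 0.283 μg/mL.
Regimen B: f = (1/2)^(26/38) ≈ 0.6223; Cmin,ss = (630/207)·f/(1−f) ≈ 5.014 μg/mL.
Difference ≈ 0.283 − 5.014 ≈ -4.731 μg/mL.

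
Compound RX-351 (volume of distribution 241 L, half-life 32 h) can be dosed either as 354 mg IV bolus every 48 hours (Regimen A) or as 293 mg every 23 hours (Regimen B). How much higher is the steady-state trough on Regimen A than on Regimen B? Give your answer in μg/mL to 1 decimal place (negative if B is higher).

Regimen A: f = (1/2)^(48/32) ≈ 0.3536; Cmin,ss = (354/241)·f/(1−f) ≈ 0.804 μg/mL.
Regimen B: f = (1/2)^(23/32) ≈ 0.6076; Cmin,ss = (293/241)·f/(1−f) ≈ 1.883 μg/mL.
Difference ≈ 0.804 − 1.883 ≈ -1.079 μg/mL.

-1.1 μg/mL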